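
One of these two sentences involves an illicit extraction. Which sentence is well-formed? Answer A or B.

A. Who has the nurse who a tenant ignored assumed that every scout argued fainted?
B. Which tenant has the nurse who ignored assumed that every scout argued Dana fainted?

In B, the wh-phrase is extracted from inside a complex-NP island (relative clause) (introduced by "who"), which blocks movement.
In A, the extraction path crosses only that-complement boundaries, which are transparent.
So A is grammatical.

A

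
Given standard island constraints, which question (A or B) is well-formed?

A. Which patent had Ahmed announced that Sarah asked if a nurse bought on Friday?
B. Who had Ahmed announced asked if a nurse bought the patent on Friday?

B

In A, the wh-phrase is extracted from inside a wh-island (introduced by "if"), which blocks movement.
In B, the extraction path crosses only that-complement boundaries, which are transparent.
So B is grammatical.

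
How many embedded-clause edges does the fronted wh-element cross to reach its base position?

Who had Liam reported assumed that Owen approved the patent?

1

"who" is extracted from the subject of "assumed".
Boundaries crossed, outermost first: [Ø] — 1 in total.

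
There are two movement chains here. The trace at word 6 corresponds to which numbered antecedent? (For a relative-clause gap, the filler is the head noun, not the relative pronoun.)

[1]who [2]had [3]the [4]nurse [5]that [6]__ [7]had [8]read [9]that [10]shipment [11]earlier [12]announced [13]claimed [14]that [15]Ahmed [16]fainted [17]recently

4

The marked gap is inside the relative clause, the subject of "read".
Its filler is the head noun "nurse" (via "that"), at word 4.
(The other dependency links word 1 to a gap after word 12.)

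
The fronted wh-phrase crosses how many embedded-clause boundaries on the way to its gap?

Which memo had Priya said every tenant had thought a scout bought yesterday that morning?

2

"which memo" is extracted from the object of "bought".
Boundaries crossed, outermost first: [Ø], [Ø] — 2 in total.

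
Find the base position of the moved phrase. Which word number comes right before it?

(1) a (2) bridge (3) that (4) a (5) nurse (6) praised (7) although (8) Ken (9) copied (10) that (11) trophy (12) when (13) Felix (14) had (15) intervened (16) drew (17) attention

6

The displaced element is "a bridge" (word 2).
It functions as the direct object of "praised", so the gap sits immediately after word 6 ("praised").
Base order: A nurse praised a bridge although Ken copied that trophy when Felix had intervened.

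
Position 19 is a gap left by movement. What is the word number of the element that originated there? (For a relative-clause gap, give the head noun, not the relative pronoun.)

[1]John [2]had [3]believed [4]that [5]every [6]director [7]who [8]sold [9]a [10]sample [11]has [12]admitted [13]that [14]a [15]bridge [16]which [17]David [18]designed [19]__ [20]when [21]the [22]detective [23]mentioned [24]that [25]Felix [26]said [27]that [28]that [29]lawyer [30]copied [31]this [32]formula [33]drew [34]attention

The gap at 19 is the object of "designed", inside a relative clause.
The relative pronoun is "which" (word 16); it is bound by the head noun immediately before it.
Its filler is the head noun "bridge", at word 15.

15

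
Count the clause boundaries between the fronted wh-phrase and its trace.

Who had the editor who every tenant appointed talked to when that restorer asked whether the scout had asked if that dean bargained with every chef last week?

0

"who" originates inside the matrix clause — no clause boundary is crossed.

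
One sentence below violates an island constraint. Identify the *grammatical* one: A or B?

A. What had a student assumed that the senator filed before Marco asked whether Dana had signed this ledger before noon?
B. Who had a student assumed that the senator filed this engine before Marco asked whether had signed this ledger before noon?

A

In B, the wh-phrase is extracted from inside an adjunct island (introduced by "before"), which blocks movement.
In A, the extraction path crosses only that-complement boundaries, which are transparent.
So A is grammatical.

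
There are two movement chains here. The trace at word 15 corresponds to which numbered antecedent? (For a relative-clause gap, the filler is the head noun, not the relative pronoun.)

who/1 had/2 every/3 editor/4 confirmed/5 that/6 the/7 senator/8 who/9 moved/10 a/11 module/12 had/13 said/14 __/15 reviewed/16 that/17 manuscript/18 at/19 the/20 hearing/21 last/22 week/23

The marked gap is the subject of "reviewed".
Its filler is the fronted wh-phrase "who", at word 1.
(The other dependency links word 8 to a gap after word 9.)

1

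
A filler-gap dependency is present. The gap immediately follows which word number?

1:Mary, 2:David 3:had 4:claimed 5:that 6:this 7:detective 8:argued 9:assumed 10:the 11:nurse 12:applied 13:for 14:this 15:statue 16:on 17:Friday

The displaced element is "Mary" (word 1).
It is linked across 2 clause boundaries (that → Ø).
It functions as the subject of "assumed", so the gap sits immediately after word 8 ("argued").
Base order: David had claimed that this detective argued that Mary assumed the nurse applied for this statue on Friday.

8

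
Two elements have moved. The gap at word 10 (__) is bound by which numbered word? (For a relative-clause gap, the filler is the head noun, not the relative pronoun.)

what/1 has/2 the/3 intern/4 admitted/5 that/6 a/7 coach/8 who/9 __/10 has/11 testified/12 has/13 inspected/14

The marked gap is inside the relative clause, the subject of "testified".
Its filler is the head noun "coach" (via "who"), at word 8.
(The other dependency links word 1 to a gap after word 14.)

8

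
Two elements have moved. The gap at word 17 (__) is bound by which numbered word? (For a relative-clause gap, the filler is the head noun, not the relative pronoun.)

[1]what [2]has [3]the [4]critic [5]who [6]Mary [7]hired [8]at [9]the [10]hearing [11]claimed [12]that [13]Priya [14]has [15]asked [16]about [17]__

1

The marked gap is the object of the preposition "about" of "asked".
Its filler is the fronted wh-phrase "what", at word 1.
(The other dependency links word 4 to a gap after word 7.)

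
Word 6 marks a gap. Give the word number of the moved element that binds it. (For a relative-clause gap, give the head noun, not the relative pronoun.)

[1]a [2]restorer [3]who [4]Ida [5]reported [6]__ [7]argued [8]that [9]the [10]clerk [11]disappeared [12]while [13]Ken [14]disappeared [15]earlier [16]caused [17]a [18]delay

The gap at 6 is the subject of "argued", inside a relative clause.
The relative pronoun is "who" (word 3); it is bound by the head noun immediately before it.
Its filler is the head noun "restorer", at word 2.

2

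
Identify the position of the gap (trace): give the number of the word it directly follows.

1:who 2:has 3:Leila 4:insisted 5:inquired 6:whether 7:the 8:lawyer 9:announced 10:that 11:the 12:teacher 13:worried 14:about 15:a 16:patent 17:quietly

4

The displaced element is "who" (word 1).
It is linked across 1 clause boundary (Ø).
It functions as the subject of "inquired", so the gap sits immediately after word 4 ("insisted").
Base order: Leila has insisted who inquired whether the lawyer announced that the teacher worried about a patent quietly.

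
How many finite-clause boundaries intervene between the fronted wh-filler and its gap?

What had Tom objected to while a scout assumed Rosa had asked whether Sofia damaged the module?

0

"what" originates inside the matrix clause — no clause boundary is crossed.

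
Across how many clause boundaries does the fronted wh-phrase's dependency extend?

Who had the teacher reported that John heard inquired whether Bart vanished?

2

"who" is extracted from the subject of "inquired".
Boundaries crossed, outermost first: [that], [Ø] — 2 in total.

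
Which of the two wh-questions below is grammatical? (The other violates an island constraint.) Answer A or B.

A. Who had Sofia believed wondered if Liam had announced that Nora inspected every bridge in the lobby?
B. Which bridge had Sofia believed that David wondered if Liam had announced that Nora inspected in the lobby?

A

In B, the wh-phrase is extracted from inside a wh-island (introduced by "if"), which blocks movement.
In A, the extraction path crosses only that-complement boundaries, which are transparent.
So A is grammatical.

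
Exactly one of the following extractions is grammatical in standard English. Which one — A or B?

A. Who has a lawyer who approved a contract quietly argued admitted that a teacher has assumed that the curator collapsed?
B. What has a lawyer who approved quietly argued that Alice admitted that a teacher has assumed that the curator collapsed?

A

In B, the wh-phrase is extracted from inside a complex-NP island (relative clause) (introduced by "who"), which blocks movement.
In A, the extraction path crosses only that-complement boundaries, which are transparent.
So A is grammatical.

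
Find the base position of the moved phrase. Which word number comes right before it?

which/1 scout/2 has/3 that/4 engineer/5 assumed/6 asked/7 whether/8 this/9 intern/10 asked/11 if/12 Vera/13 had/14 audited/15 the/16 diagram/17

The displaced element is "which scout" (word 2).
It is linked across 1 clause boundary (Ø).
It functions as the subject of "asked", so the gap sits immediately after word 6 ("assumed").
Base order: That engineer has assumed which scout asked whether this intern asked if Vera had audited the diagram.

6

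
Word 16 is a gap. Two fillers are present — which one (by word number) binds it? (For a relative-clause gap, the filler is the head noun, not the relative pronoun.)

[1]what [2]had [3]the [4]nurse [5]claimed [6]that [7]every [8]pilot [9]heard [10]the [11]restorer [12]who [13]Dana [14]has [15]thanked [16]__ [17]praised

The marked gap is inside the relative clause, the direct object of "thanked".
Its filler is the head noun "restorer" (via "who"), at word 11.
(The other dependency links word 1 to a gap after word 17.)

11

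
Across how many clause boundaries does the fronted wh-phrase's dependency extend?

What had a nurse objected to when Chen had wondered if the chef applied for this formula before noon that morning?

"what" originates inside the matrix clause — no clause boundary is crossed.

0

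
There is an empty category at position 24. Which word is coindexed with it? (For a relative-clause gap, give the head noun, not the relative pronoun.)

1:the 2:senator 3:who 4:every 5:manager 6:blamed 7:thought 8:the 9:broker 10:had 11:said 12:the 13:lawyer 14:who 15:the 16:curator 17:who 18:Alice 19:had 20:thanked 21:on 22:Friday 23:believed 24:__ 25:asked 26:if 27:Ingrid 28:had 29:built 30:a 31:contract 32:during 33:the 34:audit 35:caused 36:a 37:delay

13

The gap at 24 is the subject of "asked", inside a relative clause.
The relative pronoun is "who" (word 14); it is bound by the head noun immediately before it.
Its filler is the head noun "lawyer", at word 13.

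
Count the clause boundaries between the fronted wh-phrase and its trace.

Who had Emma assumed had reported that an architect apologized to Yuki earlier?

1

"who" is extracted from the subject of "reported".
Boundaries crossed, outermost first: [Ø] — 1 in total.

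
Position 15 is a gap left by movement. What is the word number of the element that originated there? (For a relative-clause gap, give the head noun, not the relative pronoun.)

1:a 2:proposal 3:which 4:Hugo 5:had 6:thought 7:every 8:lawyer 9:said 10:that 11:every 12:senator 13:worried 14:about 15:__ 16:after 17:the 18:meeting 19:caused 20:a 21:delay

2

The gap at 15 is the prepositional object of "worried", inside a relative clause.
The relative pronoun is "which" (word 3); it is bound by the head noun immediately before it.
Its filler is the head noun "proposal", at word 2.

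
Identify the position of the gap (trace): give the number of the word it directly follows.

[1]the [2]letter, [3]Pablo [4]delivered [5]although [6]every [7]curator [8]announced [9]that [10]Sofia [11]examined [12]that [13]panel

The displaced element is "the letter" (word 2).
It functions as the direct object of "delivered", so the gap sits immediately after word 4 ("delivered").
Base order: Pablo delivered the letter although every curator announced that Sofia examined that panel.

4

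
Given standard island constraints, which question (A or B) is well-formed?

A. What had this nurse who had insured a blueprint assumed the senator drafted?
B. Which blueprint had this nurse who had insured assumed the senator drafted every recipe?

In B, the wh-phrase is extracted from inside a complex-NP island (relative clause) (introduced by "who"), which blocks movement.
In A, the extraction path crosses only that-complement boundaries, which are transparent.
So A is grammatical.

A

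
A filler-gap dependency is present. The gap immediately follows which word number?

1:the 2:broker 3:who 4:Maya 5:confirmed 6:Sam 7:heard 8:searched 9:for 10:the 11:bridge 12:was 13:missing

7

The displaced element is "the broker" (word 2).
It is linked across 2 clause boundaries (Ø → Ø).
It functions as the subject of "searched", so the gap sits immediately after word 7 ("heard").
Base order: Maya confirmed Sam heard that the broker searched for the bridge.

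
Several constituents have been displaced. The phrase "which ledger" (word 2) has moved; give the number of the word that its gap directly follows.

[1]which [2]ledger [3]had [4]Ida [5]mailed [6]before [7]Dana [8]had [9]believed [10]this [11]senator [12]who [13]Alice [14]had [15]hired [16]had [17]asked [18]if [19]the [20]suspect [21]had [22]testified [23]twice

5

The displaced element is "which ledger" (word 2).
It functions as the direct object of "mailed", so the gap sits immediately after word 5 ("mailed").
Base order: Ida had mailed which ledger before Dana had believed this senator who Alice had hired had asked if the suspect had testified twice.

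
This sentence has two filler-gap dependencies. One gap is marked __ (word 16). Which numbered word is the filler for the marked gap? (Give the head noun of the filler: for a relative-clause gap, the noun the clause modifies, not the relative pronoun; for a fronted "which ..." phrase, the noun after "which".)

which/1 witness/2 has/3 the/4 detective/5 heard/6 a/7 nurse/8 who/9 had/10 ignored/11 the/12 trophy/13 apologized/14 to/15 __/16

The marked gap is the object of the preposition "to" of "apologized".
Its filler is the fronted wh-phrase "which witness", at word 2.
(The other dependency links word 8 to a gap after word 9.)

2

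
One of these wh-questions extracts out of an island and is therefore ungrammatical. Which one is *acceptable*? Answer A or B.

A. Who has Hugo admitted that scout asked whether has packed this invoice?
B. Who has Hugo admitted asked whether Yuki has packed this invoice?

B

In A, the wh-phrase is extracted from inside a wh-island (introduced by "whether"), which blocks movement.
In B, the extraction path crosses only that-complement boundaries, which are transparent.
So B is grammatical.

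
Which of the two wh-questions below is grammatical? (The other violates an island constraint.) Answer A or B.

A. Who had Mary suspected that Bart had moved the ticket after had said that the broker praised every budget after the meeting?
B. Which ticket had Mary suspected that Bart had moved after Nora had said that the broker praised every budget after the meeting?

B

In A, the wh-phrase is extracted from inside an adjunct island (introduced by "after"), which blocks movement.
In B, the extraction path crosses only that-complement boundaries, which are transparent.
So B is grammatical.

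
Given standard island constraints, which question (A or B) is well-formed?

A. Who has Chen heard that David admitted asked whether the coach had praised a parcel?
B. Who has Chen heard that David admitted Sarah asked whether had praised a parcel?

In B, the wh-phrase is extracted from inside a wh-island (introduced by "whether"), which blocks movement.
In A, the extraction path crosses only that-complement boundaries, which are transparent.
So A is grammatical.

A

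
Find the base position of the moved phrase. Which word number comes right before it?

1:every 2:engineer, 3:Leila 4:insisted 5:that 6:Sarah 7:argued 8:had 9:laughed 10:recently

7

The displaced element is "every engineer" (word 2).
It is linked across 2 clause boundaries (that → Ø).
It functions as the subject of "laughed", so the gap sits immediately after word 7 ("argued").
Base order: Leila insisted that Sarah argued that every engineer had laughed recently.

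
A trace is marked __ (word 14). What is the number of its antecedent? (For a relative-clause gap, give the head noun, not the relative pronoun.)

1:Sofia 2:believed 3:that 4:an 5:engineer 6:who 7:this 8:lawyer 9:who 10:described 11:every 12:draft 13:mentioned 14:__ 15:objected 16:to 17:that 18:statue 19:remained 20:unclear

5

The gap at 14 is the subject of "objected", inside a relative clause.
The relative pronoun is "who" (word 6); it is bound by the head noun immediately before it.
Its filler is the head noun "engineer", at word 5.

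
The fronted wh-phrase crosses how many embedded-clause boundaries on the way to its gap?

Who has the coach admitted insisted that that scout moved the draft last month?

1

"who" is extracted from the subject of "insisted".
Boundaries crossed, outermost first: [Ø] — 1 in total.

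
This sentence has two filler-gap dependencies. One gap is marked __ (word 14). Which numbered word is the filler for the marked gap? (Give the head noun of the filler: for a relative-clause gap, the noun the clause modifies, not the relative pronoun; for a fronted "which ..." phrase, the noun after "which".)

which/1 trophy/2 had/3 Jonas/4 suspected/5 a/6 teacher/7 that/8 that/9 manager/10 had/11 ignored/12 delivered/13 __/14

2

The marked gap is the direct object of "delivered".
Its filler is the fronted wh-phrase "which trophy", at word 2.
(The other dependency links word 7 to a gap after word 12.)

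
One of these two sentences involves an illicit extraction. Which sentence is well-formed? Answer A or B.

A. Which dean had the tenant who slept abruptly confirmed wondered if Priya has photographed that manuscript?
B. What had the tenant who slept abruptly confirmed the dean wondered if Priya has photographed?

A

In B, the wh-phrase is extracted from inside a wh-island (introduced by "if"), which blocks movement.
In A, the extraction path crosses only that-complement boundaries, which are transparent.
So A is grammatical.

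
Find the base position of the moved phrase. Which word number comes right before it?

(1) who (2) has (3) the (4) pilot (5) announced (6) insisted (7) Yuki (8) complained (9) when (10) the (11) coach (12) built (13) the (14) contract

The displaced element is "who" (word 1).
It is linked across 1 clause boundary (Ø).
It functions as the subject of "insisted", so the gap sits immediately after word 5 ("announced").
Base order: The pilot has announced who insisted Yuki complained when the coach built the contract.

5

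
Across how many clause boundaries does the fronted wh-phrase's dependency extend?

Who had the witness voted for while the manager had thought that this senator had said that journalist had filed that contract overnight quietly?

0

"who" originates inside the matrix clause — no clause boundary is crossed.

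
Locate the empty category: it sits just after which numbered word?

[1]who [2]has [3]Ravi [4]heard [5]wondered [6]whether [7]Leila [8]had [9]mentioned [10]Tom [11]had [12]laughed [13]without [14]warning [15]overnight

4

The displaced element is "who" (word 1).
It is linked across 1 clause boundary (Ø).
It functions as the subject of "wondered", so the gap sits immediately after word 4 ("heard").
Base order: Ravi has heard who wondered whether Leila had mentioned Tom had laughed without warning overnight.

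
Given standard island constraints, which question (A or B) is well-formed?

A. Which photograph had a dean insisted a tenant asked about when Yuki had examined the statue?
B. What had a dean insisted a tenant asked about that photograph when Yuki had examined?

In B, the wh-phrase is extracted from inside an adjunct island (introduced by "when"), which blocks movement.
In A, the extraction path crosses only that-complement boundaries, which are transparent.
So A is grammatical.

A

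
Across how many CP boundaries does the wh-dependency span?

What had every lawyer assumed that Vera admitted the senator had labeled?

2

"what" is extracted from the object of "labeled".
Boundaries crossed, outermost first: [that], [Ø] — 2 in total.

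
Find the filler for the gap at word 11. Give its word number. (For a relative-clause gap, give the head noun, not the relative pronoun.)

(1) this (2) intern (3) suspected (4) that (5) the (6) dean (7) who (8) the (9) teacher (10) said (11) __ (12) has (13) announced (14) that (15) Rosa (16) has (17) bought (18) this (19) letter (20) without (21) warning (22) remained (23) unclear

The gap at 11 is the subject of "announced", inside a relative clause.
The relative pronoun is "who" (word 7); it is bound by the head noun immediately before it.
Its filler is the head noun "dean", at word 6.

6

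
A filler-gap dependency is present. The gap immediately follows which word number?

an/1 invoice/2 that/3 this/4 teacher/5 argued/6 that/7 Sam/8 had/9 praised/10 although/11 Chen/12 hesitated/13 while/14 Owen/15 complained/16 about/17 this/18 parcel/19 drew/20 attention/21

The displaced element is "an invoice" (word 2).
It is linked across 1 clause boundary (that).
It functions as the direct object of "praised", so the gap sits immediately after word 10 ("praised").
Base order: This teacher argued that Sam had praised an invoice although Chen hesitated while Owen complained about this parcel.

10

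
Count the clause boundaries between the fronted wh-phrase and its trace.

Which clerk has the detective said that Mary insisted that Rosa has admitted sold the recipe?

"which clerk" is extracted from the subject of "sold".
Boundaries crossed, outermost first: [that], [that], [Ø] — 3 in total.

3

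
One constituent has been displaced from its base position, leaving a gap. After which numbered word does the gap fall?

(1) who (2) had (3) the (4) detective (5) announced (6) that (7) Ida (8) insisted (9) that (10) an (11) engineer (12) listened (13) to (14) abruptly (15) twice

The displaced element is "who" (word 1).
It is linked across 2 clause boundaries (that → that).
It functions as the object of the preposition "to" of "listened", so the gap sits immediately after word 13 ("to").
Base order: The detective had announced that Ida insisted that an engineer listened to who abruptly twice.

13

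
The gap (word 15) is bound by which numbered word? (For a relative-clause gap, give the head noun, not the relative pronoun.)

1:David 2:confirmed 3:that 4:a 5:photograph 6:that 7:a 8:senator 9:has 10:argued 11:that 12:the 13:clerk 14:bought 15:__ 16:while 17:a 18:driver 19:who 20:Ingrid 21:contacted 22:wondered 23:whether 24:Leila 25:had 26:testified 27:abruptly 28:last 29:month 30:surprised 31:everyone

5

The gap at 15 is the object of "bought", inside a relative clause.
The relative pronoun is "that" (word 6); it is bound by the head noun immediately before it.
Its filler is the head noun "photograph", at word 5.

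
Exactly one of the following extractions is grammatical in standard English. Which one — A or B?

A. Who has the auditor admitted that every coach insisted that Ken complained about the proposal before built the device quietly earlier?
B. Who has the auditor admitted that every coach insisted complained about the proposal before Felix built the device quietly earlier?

In A, the wh-phrase is extracted from inside an adjunct island (introduced by "before"), which blocks movement.
In B, the extraction path crosses only that-complement boundaries, which are transparent.
So B is grammatical.

B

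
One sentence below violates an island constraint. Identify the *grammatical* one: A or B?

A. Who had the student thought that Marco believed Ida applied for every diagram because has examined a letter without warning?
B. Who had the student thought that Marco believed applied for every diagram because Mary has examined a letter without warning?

B

In A, the wh-phrase is extracted from inside an adjunct island (introduced by "because"), which blocks movement.
In B, the extraction path crosses only that-complement boundaries, which are transparent.
So B is grammatical.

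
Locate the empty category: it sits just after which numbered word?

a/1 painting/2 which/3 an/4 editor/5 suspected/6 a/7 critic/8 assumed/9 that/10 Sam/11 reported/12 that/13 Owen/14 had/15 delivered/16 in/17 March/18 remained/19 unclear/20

The displaced element is "a painting" (word 2).
It is linked across 3 clause boundaries (Ø → that → that).
It functions as the direct object of "delivered", so the gap sits immediately after word 16 ("delivered").
Base order: An editor suspected a critic assumed that Sam reported that Owen had delivered a painting in March.

16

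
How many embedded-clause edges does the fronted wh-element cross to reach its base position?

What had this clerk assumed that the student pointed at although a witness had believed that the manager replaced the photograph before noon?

1

"what" is extracted from the PP object of "pointed".
Boundaries crossed, outermost first: [that] — 1 in total.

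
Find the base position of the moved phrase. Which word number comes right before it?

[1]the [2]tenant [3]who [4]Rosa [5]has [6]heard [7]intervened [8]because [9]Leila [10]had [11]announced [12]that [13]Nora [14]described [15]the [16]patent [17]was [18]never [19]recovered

The displaced element is "the tenant" (word 2).
It is linked across 1 clause boundary (Ø).
It functions as the subject of "intervened", so the gap sits immediately after word 6 ("heard").
Base order: Rosa has heard that the tenant intervened because Leila had announced that Nora described the patent.

6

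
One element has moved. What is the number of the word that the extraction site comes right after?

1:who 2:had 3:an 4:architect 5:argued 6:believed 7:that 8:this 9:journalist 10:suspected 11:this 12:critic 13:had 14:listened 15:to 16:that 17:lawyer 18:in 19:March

5

The displaced element is "who" (word 1).
It is linked across 1 clause boundary (Ø).
It functions as the subject of "believed", so the gap sits immediately after word 5 ("argued").
Base order: An architect had argued that who believed that this journalist suspected this critic had listened to that lawyer in March.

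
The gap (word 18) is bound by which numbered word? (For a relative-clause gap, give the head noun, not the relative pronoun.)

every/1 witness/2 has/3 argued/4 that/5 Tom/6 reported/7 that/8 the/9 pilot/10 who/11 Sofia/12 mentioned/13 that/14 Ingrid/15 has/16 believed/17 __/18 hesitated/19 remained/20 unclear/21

10

The gap at 18 is the subject of "hesitated", inside a relative clause.
The relative pronoun is "who" (word 11); it is bound by the head noun immediately before it.
Its filler is the head noun "pilot", at word 10.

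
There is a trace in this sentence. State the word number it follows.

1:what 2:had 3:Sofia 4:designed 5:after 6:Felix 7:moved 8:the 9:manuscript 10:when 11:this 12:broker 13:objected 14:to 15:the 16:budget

4

The displaced element is "what" (word 1).
It functions as the direct object of "designed", so the gap sits immediately after word 4 ("designed").
Base order: Sofia had designed what after Felix moved the manuscript when this broker objected to the budget.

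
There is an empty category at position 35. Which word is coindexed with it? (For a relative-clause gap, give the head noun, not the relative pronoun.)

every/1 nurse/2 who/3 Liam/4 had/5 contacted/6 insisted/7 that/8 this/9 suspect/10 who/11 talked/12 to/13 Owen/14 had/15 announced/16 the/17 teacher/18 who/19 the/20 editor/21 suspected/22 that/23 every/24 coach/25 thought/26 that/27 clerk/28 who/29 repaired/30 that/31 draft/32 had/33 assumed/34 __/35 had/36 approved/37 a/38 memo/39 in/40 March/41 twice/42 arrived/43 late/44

18

The gap at 35 is the subject of "approved", inside a relative clause.
The relative pronoun is "who" (word 19); it is bound by the head noun immediately before it.
Its filler is the head noun "teacher", at word 18.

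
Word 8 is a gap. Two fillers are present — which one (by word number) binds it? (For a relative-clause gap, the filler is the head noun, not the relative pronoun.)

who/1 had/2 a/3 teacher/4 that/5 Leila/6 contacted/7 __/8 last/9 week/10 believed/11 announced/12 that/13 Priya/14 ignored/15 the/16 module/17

4

The marked gap is inside the relative clause, the direct object of "contacted".
Its filler is the head noun "teacher" (via "that"), at word 4.
(The other dependency links word 1 to a gap after word 11.)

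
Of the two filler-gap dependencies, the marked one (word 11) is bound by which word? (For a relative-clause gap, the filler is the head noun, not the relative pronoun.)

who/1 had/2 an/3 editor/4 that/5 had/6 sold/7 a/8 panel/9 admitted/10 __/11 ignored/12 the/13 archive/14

The marked gap is the subject of "ignored".
Its filler is the fronted wh-phrase "who", at word 1.
(The other dependency links word 4 to a gap after word 5.)

1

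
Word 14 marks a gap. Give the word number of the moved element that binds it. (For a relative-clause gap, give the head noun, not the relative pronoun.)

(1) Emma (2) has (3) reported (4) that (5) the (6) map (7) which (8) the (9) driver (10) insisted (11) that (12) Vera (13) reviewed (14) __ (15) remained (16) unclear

The gap at 14 is the object of "reviewed", inside a relative clause.
The relative pronoun is "which" (word 7); it is bound by the head noun immediately before it.
Its filler is the head noun "map", at word 6.

6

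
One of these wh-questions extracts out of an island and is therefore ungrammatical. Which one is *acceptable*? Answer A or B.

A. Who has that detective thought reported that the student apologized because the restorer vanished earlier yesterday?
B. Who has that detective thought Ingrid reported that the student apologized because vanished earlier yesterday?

A

In B, the wh-phrase is extracted from inside an adjunct island (introduced by "because"), which blocks movement.
In A, the extraction path crosses only that-complement boundaries, which are transparent.
So A is grammatical.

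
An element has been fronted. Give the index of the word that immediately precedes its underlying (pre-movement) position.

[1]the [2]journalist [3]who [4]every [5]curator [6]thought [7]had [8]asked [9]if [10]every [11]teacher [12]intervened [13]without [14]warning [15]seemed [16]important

6

The displaced element is "the journalist" (word 2).
It is linked across 1 clause boundary (Ø).
It functions as the subject of "asked", so the gap sits immediately after word 6 ("thought").
Base order: Every curator thought that the journalist had asked if every teacher intervened without warning.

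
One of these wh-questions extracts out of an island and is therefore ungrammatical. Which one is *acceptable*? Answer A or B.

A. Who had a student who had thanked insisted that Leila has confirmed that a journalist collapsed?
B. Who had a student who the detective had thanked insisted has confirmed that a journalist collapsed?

In A, the wh-phrase is extracted from inside a complex-NP island (relative clause) (introduced by "who"), which blocks movement.
In B, the extraction path crosses only that-complement boundaries, which are transparent.
So B is grammatical.

B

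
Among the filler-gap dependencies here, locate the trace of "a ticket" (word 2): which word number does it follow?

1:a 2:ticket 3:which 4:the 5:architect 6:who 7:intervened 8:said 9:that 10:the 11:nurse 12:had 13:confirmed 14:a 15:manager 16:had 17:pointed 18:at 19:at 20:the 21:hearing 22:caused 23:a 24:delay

The displaced element is "a ticket" (word 2).
It is linked across 2 clause boundaries (that → Ø).
It functions as the object of the preposition "at" of "pointed", so the gap sits immediately after word 18 ("at").
Base order: The architect who intervened said that the nurse had confirmed a manager had pointed at a ticket at the hearing.

18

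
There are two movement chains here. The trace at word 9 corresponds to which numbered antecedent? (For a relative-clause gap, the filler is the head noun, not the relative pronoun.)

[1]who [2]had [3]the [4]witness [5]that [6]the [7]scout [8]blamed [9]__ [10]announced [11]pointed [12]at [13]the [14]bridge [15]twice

4

The marked gap is inside the relative clause, the direct object of "blamed".
Its filler is the head noun "witness" (via "that"), at word 4.
(The other dependency links word 1 to a gap after word 10.)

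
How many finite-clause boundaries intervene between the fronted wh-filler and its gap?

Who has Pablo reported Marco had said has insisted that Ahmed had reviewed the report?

"who" is extracted from the subject of "insisted".
Boundaries crossed, outermost first: [Ø], [Ø] — 2 in total.

2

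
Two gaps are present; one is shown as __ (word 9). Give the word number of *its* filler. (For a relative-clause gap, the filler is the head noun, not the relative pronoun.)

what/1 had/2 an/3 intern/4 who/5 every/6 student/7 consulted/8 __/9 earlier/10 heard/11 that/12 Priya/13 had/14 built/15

The marked gap is inside the relative clause, the direct object of "consulted".
Its filler is the head noun "intern" (via "who"), at word 4.
(The other dependency links word 1 to a gap after word 15.)

4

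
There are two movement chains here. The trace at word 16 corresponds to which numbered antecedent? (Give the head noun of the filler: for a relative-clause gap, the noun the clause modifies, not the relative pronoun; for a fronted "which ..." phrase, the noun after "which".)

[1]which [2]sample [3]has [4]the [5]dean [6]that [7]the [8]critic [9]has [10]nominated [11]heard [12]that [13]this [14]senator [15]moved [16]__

The marked gap is the direct object of "moved".
Its filler is the fronted wh-phrase "which sample", at word 2.
(The other dependency links word 5 to a gap after word 10.)

2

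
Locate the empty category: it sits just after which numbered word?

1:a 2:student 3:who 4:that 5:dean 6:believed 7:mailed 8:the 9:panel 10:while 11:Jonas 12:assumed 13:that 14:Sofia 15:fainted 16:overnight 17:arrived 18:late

6

The displaced element is "a student" (word 2).
It is linked across 1 clause boundary (Ø).
It functions as the subject of "mailed", so the gap sits immediately after word 6 ("believed").
Base order: That dean believed that a student mailed the panel while Jonas assumed that Sofia fainted overnight.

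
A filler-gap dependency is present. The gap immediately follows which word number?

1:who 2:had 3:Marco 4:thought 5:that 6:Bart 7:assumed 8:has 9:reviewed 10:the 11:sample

7

The displaced element is "who" (word 1).
It is linked across 2 clause boundaries (that → Ø).
It functions as the subject of "reviewed", so the gap sits immediately after word 7 ("assumed").
Base order: Marco had thought that Bart assumed that who has reviewed the sample.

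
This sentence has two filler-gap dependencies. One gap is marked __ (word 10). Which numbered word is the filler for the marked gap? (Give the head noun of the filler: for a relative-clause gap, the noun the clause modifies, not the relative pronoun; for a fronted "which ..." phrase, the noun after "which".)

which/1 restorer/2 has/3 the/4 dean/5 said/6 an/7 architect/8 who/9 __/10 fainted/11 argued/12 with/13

The marked gap is inside the relative clause, the subject of "fainted".
Its filler is the head noun "architect" (via "who"), at word 8.
(The other dependency links word 2 to a gap after word 13.)

8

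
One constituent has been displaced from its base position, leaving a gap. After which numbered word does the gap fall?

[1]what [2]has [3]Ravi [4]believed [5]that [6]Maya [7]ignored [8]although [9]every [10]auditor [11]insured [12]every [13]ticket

7

The displaced element is "what" (word 1).
It is linked across 1 clause boundary (that).
It functions as the direct object of "ignored", so the gap sits immediately after word 7 ("ignored").
Base order: Ravi has believed that Maya ignored what although every auditor insured every ticket.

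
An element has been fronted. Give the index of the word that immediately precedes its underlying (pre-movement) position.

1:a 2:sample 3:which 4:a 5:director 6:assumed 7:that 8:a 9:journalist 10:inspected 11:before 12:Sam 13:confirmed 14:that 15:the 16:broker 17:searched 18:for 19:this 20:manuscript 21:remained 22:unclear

10

The displaced element is "a sample" (word 2).
It is linked across 1 clause boundary (that).
It functions as the direct object of "inspected", so the gap sits immediately after word 10 ("inspected").
Base order: A director assumed that a journalist inspected a sample before Sam confirmed that the broker searched for this manuscript.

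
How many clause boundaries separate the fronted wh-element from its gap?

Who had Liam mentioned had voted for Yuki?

"who" is extracted from the subject of "voted".
Boundaries crossed, outermost first: [Ø] — 1 in total.

1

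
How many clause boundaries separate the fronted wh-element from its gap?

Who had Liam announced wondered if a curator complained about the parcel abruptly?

"who" is extracted from the subject of "wondered".
Boundaries crossed, outermost first: [Ø] — 1 in total.

1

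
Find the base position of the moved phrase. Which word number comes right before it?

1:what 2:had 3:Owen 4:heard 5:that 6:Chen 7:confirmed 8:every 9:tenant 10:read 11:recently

10

The displaced element is "what" (word 1).
It is linked across 2 clause boundaries (that → Ø).
It functions as the direct object of "read", so the gap sits immediately after word 10 ("read").
Base order: Owen had heard that Chen confirmed every tenant read what recently.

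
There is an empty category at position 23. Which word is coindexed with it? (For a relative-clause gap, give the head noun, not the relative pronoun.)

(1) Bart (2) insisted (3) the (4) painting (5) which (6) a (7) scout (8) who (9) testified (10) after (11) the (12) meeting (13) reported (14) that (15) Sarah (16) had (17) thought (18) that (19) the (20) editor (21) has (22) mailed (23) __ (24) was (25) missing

The gap at 23 is the object of "mailed", inside a relative clause.
The relative pronoun is "which" (word 5); it is bound by the head noun immediately before it.
Its filler is the head noun "painting", at word 4.

4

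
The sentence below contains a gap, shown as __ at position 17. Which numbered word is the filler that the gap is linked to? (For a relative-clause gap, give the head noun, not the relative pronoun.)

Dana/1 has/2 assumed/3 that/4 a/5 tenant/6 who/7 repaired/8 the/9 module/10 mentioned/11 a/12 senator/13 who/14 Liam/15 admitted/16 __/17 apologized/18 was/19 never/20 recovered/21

13

The gap at 17 is the subject of "apologized", inside a relative clause.
The relative pronoun is "who" (word 14); it is bound by the head noun immediately before it.
Its filler is the head noun "senator", at word 13.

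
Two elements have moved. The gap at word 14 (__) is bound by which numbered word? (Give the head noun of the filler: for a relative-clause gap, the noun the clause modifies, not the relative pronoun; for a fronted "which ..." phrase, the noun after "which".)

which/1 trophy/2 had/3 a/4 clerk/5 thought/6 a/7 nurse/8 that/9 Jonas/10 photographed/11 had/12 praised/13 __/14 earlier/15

The marked gap is the direct object of "praised".
Its filler is the fronted wh-phrase "which trophy", at word 2.
(The other dependency links word 8 to a gap after word 11.)

2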